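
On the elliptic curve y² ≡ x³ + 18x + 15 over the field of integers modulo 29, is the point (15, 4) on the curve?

y² = 4² ≡ 16; x³ + 18x + 15 = 3660 ≡ 6 (mod 29). 16 ≠ 6.

no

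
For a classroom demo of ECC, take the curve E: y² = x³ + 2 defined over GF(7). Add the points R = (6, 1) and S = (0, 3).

(5, 1)

(6, 1) + (0, 3). λ = (3 - 1)/(0 - 6) ≡ 2/1 mod 7. 1⁻¹ ≡ 1 (mod 7), so λ ≡ 2.
  x = λ² - 6 - 0 = 4 - 6 ≡ 5; y = λ·(6 - 5) - 1 ≡ 1. → (5, 1)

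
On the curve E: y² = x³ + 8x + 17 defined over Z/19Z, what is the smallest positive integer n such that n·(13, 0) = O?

2

2P: (13, 0) + (13, 0): same x and y₁ ≡ -y₂, so the sum is O.
2P = O, so the order is 2.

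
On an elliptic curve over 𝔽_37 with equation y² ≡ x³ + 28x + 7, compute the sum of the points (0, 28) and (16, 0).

(31, 17)

(0, 28) + (16, 0). λ = (0 - 28)/(16 - 0) ≡ 9/16 mod 37. 16⁻¹ ≡ 7 (mod 37) since 16·7 = 112 ≡ 1, so λ ≡ 26.
  x = λ² - 0 - 16 = 676 - 16 ≡ 31; y = λ·(0 - 31) - 28 ≡ 17. → (31, 17)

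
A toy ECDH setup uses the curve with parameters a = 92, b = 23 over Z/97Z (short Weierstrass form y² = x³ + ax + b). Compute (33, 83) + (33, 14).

The two points share x = 33 and their y-coordinates satisfy 83 + 14 ≡ 0 (mod 97), so they are inverses. Their sum is O.

O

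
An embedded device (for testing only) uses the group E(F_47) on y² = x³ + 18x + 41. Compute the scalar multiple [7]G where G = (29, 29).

Repeated addition: build up to 7G.
2G: tangent at (29, 29): λ = (3·29² + 18)/(2·29) ≡ 3/11. 11⁻¹ ≡ 30 (mod 47), so λ ≡ 3·30 ≡ 43.
  x = λ² - 29 - 29 = 1849 - 58 ≡ 5; y = λ·(29 - 5) - 29 ≡ 16. → (5, 16)
3G: (5, 16) + (29, 29). λ = (29 - 16)/(29 - 5) ≡ 13/24 mod 47. 24⁻¹ ≡ 2 (mod 47) since 24·2 = 48 ≡ 1, so λ ≡ 26.
  x = λ² - 5 - 29 = 676 - 34 ≡ 31; y = λ·(5 - 31) - 16 ≡ 13. → (31, 13)
4G: (31, 13) + (29, 29). λ = (29 - 13)/(29 - 31) ≡ 16/45 mod 47. 45⁻¹ ≡ 23 (mod 47) since 45·23 = 1035 ≡ 1, so λ ≡ 39.
  x = λ² - 31 - 29 = 1521 - 60 ≡ 4; y = λ·(31 - 4) - 13 ≡ 6. → (4, 6)
5G: (4, 6) + (29, 29). λ = (29 - 6)/(29 - 4) ≡ 23/25 mod 47. 25⁻¹ ≡ 32 (mod 47) since 25·32 = 800 ≡ 1, so λ ≡ 31.
  x = λ² - 4 - 29 = 961 - 33 ≡ 35; y = λ·(4 - 35) - 6 ≡ 20. → (35, 20)
6G: (35, 20) + (29, 29). λ = (29 - 20)/(29 - 35) ≡ 9/41 mod 47. 41⁻¹ ≡ 39 (mod 47) since 41·39 = 1599 ≡ 1, so λ ≡ 22.
  x = λ² - 35 - 29 = 484 - 64 ≡ 44; y = λ·(35 - 44) - 20 ≡ 17. → (44, 17)
7G: (44, 17) + (29, 29). λ = (29 - 17)/(29 - 44) ≡ 12/32 mod 47. 32⁻¹ ≡ 25 (mod 47) since 32·25 = 800 ≡ 1, so λ ≡ 18.
  x = λ² - 44 - 29 = 324 - 73 ≡ 16; y = λ·(44 - 16) - 17 ≡ 17. → (16, 17)

(16, 17)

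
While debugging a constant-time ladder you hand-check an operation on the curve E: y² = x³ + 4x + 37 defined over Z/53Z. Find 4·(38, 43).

(12, 45)

Write G = (38, 43).
Repeated addition: build up to 4G.
2G: tangent at (38, 43): λ = (3·38² + 4)/(2·43) ≡ 43/33. 33⁻¹ ≡ 45 (mod 53), so λ ≡ 43·45 ≡ 27.
  x = λ² - 38 - 38 = 729 - 76 ≡ 17; y = λ·(38 - 17) - 43 ≡ 47. → (17, 47)
3G: (17, 47) + (38, 43). λ = (43 - 47)/(38 - 17) ≡ 49/21 mod 53. 21⁻¹ ≡ 48 (mod 53), so λ ≡ 20.
  x = λ² - 17 - 38 = 400 - 55 ≡ 27; y = λ·(17 - 27) - 47 ≡ 18. → (27, 18)
4G: (27, 18) + (38, 43). λ = (43 - 18)/(38 - 27) ≡ 25/11 mod 53. 11⁻¹ ≡ 29 (mod 53) since 11·29 = 319 ≡ 1, so λ ≡ 36.
  x = λ² - 27 - 38 = 1296 - 65 ≡ 12; y = λ·(27 - 12) - 18 ≡ 45. → (12, 45)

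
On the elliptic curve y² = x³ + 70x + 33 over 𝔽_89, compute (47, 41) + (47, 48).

The two points share x = 47 and their y-coordinates satisfy 41 + 48 ≡ 0 (mod 89), so they are inverses. Their sum is the point at infinity.

O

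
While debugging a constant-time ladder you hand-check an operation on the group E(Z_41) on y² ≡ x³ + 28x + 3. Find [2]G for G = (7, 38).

tangent at (7, 38): λ = (3·7² + 28)/(2·38) ≡ 11/35. 35⁻¹ ≡ 34 (mod 41), so λ ≡ 11·34 ≡ 5.
  x = λ² - 7 - 7 = 25 - 14 ≡ 11; y = λ·(7 - 11) - 38 ≡ 24. → (11, 24)

(11, 24)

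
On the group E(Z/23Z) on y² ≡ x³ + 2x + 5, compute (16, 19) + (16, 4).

O

The two points share x = 16 and their y-coordinates satisfy 19 + 4 ≡ 0 (mod 23), so they are inverses. Their sum is ∞.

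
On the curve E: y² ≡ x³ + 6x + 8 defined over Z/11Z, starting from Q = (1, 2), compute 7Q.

(1, 2)

Repeated addition: build up to 7Q.
2Q: tangent at (1, 2): λ = (3·1² + 6)/(2·2) ≡ 9/4. 4⁻¹ ≡ 3 (mod 11), so λ ≡ 9·3 ≡ 5.
  x = λ² - 1 - 1 = 25 - 2 ≡ 1; y = λ·(1 - 1) - 2 ≡ 9. → (1, 9)
3Q: (1, 9) + (1, 2): same x and y₁ ≡ -y₂, so the sum is the point at infinity.
4Q: the point at infinity + (1, 2) = (1, 2) (identity).
5Q: tangent at (1, 2): λ = (3·1² + 6)/(2·2) ≡ 9/4. 4⁻¹ ≡ 3 (mod 11) since 4·3 = 12 ≡ 1, so λ ≡ 9·3 ≡ 5.
  x = λ² - 1 - 1 = 25 - 2 ≡ 1; y = λ·(1 - 1) - 2 ≡ 9. → (1, 9)
6Q: (1, 9) + (1, 2): same x and y₁ ≡ -y₂, so the sum is the point at infinity.
7Q: the point at infinity + (1, 2) = (1, 2) (identity).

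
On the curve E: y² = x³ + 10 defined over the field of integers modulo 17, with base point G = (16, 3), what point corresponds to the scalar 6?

(12, 15)

Double-and-add on 6 = (110)₂. Start with G = (16, 3) for the leading 1-bit.
double: tangent at (16, 3): λ = (3·16² + 0)/(2·3) ≡ 3/6. 6⁻¹ ≡ 3 (mod 17) since 6·3 = 18 ≡ 1, so λ ≡ 3·3 ≡ 9.
  x = λ² - 16 - 16 = 81 - 32 ≡ 15; y = λ·(16 - 15) - 3 ≡ 6. → (15, 6)
add G: (15, 6) + (16, 3). λ = (3 - 6)/(16 - 15) ≡ 14/1 mod 17. 1⁻¹ ≡ 1 (mod 17) since 1·1 = 1 ≡ 1, so λ ≡ 14.
  x = λ² - 15 - 16 = 196 - 31 ≡ 12; y = λ·(15 - 12) - 6 ≡ 2. → (12, 2)
double: tangent at (12, 2): λ = (3·12² + 0)/(2·2) ≡ 7/4. 4⁻¹ ≡ 13 (mod 17), so λ ≡ 7·13 ≡ 6.
  x = λ² - 12 - 12 = 36 - 24 ≡ 12; y = λ·(12 - 12) - 2 ≡ 15. → (12, 15)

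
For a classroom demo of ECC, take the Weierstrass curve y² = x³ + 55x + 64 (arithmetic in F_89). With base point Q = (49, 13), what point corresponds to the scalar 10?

Double-and-add on 10 = (1010)₂. Start with Q = (49, 13) for the leading 1-bit.
double: tangent at (49, 13): λ = (3·49² + 55)/(2·13) ≡ 49/26. 26⁻¹ ≡ 24 (mod 89), so λ ≡ 49·24 ≡ 19.
  x = λ² - 49 - 49 = 361 - 98 ≡ 85; y = λ·(49 - 85) - 13 ≡ 15. → (85, 15)
double: tangent at (85, 15): λ = (3·85² + 55)/(2·15) ≡ 14/30. 30⁻¹ ≡ 3 (mod 89), so λ ≡ 14·3 ≡ 42.
  x = λ² - 85 - 85 = 1764 - 170 ≡ 81; y = λ·(85 - 81) - 15 ≡ 64. → (81, 64)
add Q: (81, 64) + (49, 13). λ = (13 - 64)/(49 - 81) ≡ 38/57 mod 89. 57⁻¹ ≡ 25 (mod 89), so λ ≡ 60.
  x = λ² - 81 - 49 = 3600 - 130 ≡ 88; y = λ·(81 - 88) - 64 ≡ 50. → (88, 50)
double: tangent at (88, 50): λ = (3·88² + 55)/(2·50) ≡ 58/11. 11⁻¹ ≡ 81 (mod 89), so λ ≡ 58·81 ≡ 70.
  x = λ² - 88 - 88 = 4900 - 176 ≡ 7; y = λ·(88 - 7) - 50 ≡ 13. → (7, 13)

(7, 13)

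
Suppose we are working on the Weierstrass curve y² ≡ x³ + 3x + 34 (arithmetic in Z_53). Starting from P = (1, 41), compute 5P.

Double-and-add on 5 = (101)₂. Start with P = (1, 41) for the leading 1-bit.
double: tangent at (1, 41): λ = (3·1² + 3)/(2·41) ≡ 6/29. 29⁻¹ ≡ 11 (mod 53), so λ ≡ 6·11 ≡ 13.
  x = λ² - 1 - 1 = 169 - 2 ≡ 8; y = λ·(1 - 8) - 41 ≡ 27. → (8, 27)
double: tangent at (8, 27): λ = (3·8² + 3)/(2·27) ≡ 36/1. 1⁻¹ ≡ 1 (mod 53), so λ ≡ 36·1 ≡ 36.
  x = λ² - 8 - 8 = 1296 - 16 ≡ 8; y = λ·(8 - 8) - 27 ≡ 26. → (8, 26)
add P: (8, 26) + (1, 41). λ = (41 - 26)/(1 - 8) ≡ 15/46 mod 53. 46⁻¹ ≡ 15 (mod 53), so λ ≡ 13.
  x = λ² - 8 - 1 = 169 - 9 ≡ 1; y = λ·(8 - 1) - 26 ≡ 12. → (1, 12)

(1, 12)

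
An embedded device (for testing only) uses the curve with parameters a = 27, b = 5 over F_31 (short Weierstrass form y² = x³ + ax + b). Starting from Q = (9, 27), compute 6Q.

(1, 8)

Repeated addition: build up to 6Q.
2Q: tangent at (9, 27): λ = (3·9² + 27)/(2·27) ≡ 22/23. 23⁻¹ ≡ 27 (mod 31), so λ ≡ 22·27 ≡ 5.
  x = λ² - 9 - 9 = 25 - 18 ≡ 7; y = λ·(9 - 7) - 27 ≡ 14. → (7, 14)
3Q: (7, 14) + (9, 27). λ = (27 - 14)/(9 - 7) ≡ 13/2 mod 31. 2⁻¹ ≡ 16 (mod 31) since 2·16 = 32 ≡ 1, so λ ≡ 22.
  x = λ² - 7 - 9 = 484 - 16 ≡ 3; y = λ·(7 - 3) - 14 ≡ 12. → (3, 12)
4Q: (3, 12) + (9, 27). λ = (27 - 12)/(9 - 3) ≡ 15/6 mod 31. 6⁻¹ ≡ 26 (mod 31), so λ ≡ 18.
  x = λ² - 3 - 9 = 324 - 12 ≡ 2; y = λ·(3 - 2) - 12 ≡ 6. → (2, 6)
5Q: (2, 6) + (9, 27). λ = (27 - 6)/(9 - 2) ≡ 21/7 mod 31. 7⁻¹ ≡ 9 (mod 31) since 7·9 = 63 ≡ 1, so λ ≡ 3.
  x = λ² - 2 - 9 = 9 - 11 ≡ 29; y = λ·(2 - 29) - 6 ≡ 6. → (29, 6)
6Q: (29, 6) + (9, 27). λ = (27 - 6)/(9 - 29) ≡ 21/11 mod 31. 11⁻¹ ≡ 17 (mod 31), so λ ≡ 16.
  x = λ² - 29 - 9 = 256 - 38 ≡ 1; y = λ·(29 - 1) - 6 ≡ 8. → (1, 8)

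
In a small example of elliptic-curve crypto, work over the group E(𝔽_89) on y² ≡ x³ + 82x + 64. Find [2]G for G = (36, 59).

tangent at (36, 59): λ = (3·36² + 82)/(2·59) ≡ 54/29. 29⁻¹ ≡ 43 (mod 89) since 29·43 = 1247 ≡ 1, so λ ≡ 54·43 ≡ 8.
  x = λ² - 36 - 36 = 64 - 72 ≡ 81; y = λ·(36 - 81) - 59 ≡ 26. → (81, 26)

(81, 26)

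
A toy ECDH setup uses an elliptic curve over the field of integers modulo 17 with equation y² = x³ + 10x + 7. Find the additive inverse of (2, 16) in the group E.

(2, 1)

-(2, 16) = (2, -16 mod 17) = (2, 1).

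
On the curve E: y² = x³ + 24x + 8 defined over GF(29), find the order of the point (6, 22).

12

2P: tangent at (6, 22): λ = (3·6² + 24)/(2·22) ≡ 16/15. 15⁻¹ ≡ 2 (mod 29), so λ ≡ 16·2 ≡ 3.
  x = λ² - 6 - 6 = 9 - 12 ≡ 26; y = λ·(6 - 26) - 22 ≡ 5. → (26, 5)
3P: (26, 5) + (6, 22). λ = (22 - 5)/(6 - 26) ≡ 17/9 mod 29. 9⁻¹ ≡ 13 (mod 29) since 9·13 = 117 ≡ 1, so λ ≡ 18.
  x = λ² - 26 - 6 = 324 - 32 ≡ 2; y = λ·(26 - 2) - 5 ≡ 21. → (2, 21)
4P: (2, 21) + (6, 22). λ = (22 - 21)/(6 - 2) ≡ 1/4 mod 29. 4⁻¹ ≡ 22 (mod 29), so λ ≡ 22.
  x = λ² - 2 - 6 = 484 - 8 ≡ 12; y = λ·(2 - 12) - 21 ≡ 20. → (12, 20)
5P: (12, 20) + (6, 22). λ = (22 - 20)/(6 - 12) ≡ 2/23 mod 29. 23⁻¹ ≡ 24 (mod 29) since 23·24 = 552 ≡ 1, so λ ≡ 19.
  x = λ² - 12 - 6 = 361 - 18 ≡ 24; y = λ·(12 - 24) - 20 ≡ 13. → (24, 13)
6P: (24, 13) + (6, 22). λ = (22 - 13)/(6 - 24) ≡ 9/11 mod 29. 11⁻¹ ≡ 8 (mod 29), so λ ≡ 14.
  x = λ² - 24 - 6 = 196 - 30 ≡ 21; y = λ·(24 - 21) - 13 ≡ 0. → (21, 0)
7P: (21, 0) + (6, 22). λ = (22 - 0)/(6 - 21) ≡ 22/14 mod 29. 14⁻¹ ≡ 27 (mod 29) since 14·27 = 378 ≡ 1, so λ ≡ 14.
  x = λ² - 21 - 6 = 196 - 27 ≡ 24; y = λ·(21 - 24) - 0 ≡ 16. → (24, 16)
8P: (24, 16) + (6, 22). λ = (22 - 16)/(6 - 24) ≡ 6/11 mod 29. 11⁻¹ ≡ 8 (mod 29) since 11·8 = 88 ≡ 1, so λ ≡ 19.
  x = λ² - 24 - 6 = 361 - 30 ≡ 12; y = λ·(24 - 12) - 16 ≡ 9. → (12, 9)
9P: (12, 9) + (6, 22). λ = (22 - 9)/(6 - 12) ≡ 13/23 mod 29. 23⁻¹ ≡ 24 (mod 29) since 23·24 = 552 ≡ 1, so λ ≡ 22.
  x = λ² - 12 - 6 = 484 - 18 ≡ 2; y = λ·(12 - 2) - 9 ≡ 8. → (2, 8)
10P: (2, 8) + (6, 22). λ = (22 - 8)/(6 - 2) ≡ 14/4 mod 29. 4⁻¹ ≡ 22 (mod 29) since 4·22 = 88 ≡ 1, so λ ≡ 18.
  x = λ² - 2 - 6 = 324 - 8 ≡ 26; y = λ·(2 - 26) - 8 ≡ 24. → (26, 24)
11P: (26, 24) + (6, 22). λ = (22 - 24)/(6 - 26) ≡ 27/9 mod 29. 9⁻¹ ≡ 13 (mod 29), so λ ≡ 3.
  x = λ² - 26 - 6 = 9 - 32 ≡ 6; y = λ·(26 - 6) - 24 ≡ 7. → (6, 7)
12P: (6, 7) + (6, 22): same x and y₁ ≡ -y₂, so the sum is ∞.
12P = ∞, so the order is 12.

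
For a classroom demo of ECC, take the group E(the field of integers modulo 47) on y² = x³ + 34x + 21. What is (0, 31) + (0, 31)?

tangent at (0, 31): λ = (3·0² + 34)/(2·31) ≡ 34/15. 15⁻¹ ≡ 22 (mod 47), so λ ≡ 34·22 ≡ 43.
  x = λ² - 0 - 0 = 1849 - 0 ≡ 16; y = λ·(0 - 16) - 31 ≡ 33. → (16, 33)

(16, 33)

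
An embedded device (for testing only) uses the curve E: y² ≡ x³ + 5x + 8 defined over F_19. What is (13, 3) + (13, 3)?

(2, 11)

tangent at (13, 3): λ = (3·13² + 5)/(2·3) ≡ 18/6. 6⁻¹ ≡ 16 (mod 19), so λ ≡ 18·16 ≡ 3.
  x = λ² - 13 - 13 = 9 - 26 ≡ 2; y = λ·(13 - 2) - 3 ≡ 11. → (2, 11)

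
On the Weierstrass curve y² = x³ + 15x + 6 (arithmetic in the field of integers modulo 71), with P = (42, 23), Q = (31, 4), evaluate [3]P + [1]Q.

(10, 34)

First 3P:
Repeated addition: build up to 3P.
2P: tangent at (42, 23): λ = (3·42² + 15)/(2·23) ≡ 53/46. 46⁻¹ ≡ 17 (mod 71), so λ ≡ 53·17 ≡ 49.
  x = λ² - 42 - 42 = 2401 - 84 ≡ 45; y = λ·(42 - 45) - 23 ≡ 43. → (45, 43)
3P: (45, 43) + (42, 23). λ = (23 - 43)/(42 - 45) ≡ 51/68 mod 71. 68⁻¹ ≡ 47 (mod 71) since 68·47 = 3196 ≡ 1, so λ ≡ 54.
  x = λ² - 45 - 42 = 2916 - 87 ≡ 60; y = λ·(45 - 60) - 43 ≡ 70. → (60, 70)
3P = (60, 70).
Finally 3P + Q:
(60, 70) + (31, 4). λ = (4 - 70)/(31 - 60) ≡ 5/42 mod 71. 42⁻¹ ≡ 22 (mod 71), so λ ≡ 39.
  x = λ² - 60 - 31 = 1521 - 91 ≡ 10; y = λ·(60 - 10) - 70 ≡ 34. → (10, 34)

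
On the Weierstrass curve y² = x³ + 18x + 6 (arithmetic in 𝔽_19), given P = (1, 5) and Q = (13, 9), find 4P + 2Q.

First 4P:
Double-and-add on 4 = (100)₂. Start with P = (1, 5) for the leading 1-bit.
double: tangent at (1, 5): λ = (3·1² + 18)/(2·5) ≡ 2/10. 10⁻¹ ≡ 2 (mod 19) since 10·2 = 20 ≡ 1, so λ ≡ 2·2 ≡ 4.
  x = λ² - 1 - 1 = 16 - 2 ≡ 14; y = λ·(1 - 14) - 5 ≡ 0. → (14, 0)
double: (14, 0) + (14, 0): same x and y₁ ≡ -y₂, so the sum is O.
4P = O.
Next 2Q:
Repeated addition: build up to 2Q.
2Q: tangent at (13, 9): λ = (3·13² + 18)/(2·9) ≡ 12/18. 18⁻¹ ≡ 18 (mod 19), so λ ≡ 12·18 ≡ 7.
  x = λ² - 13 - 13 = 49 - 26 ≡ 4; y = λ·(13 - 4) - 9 ≡ 16. → (4, 16)
2Q = (4, 16).
Finally 4P + 2Q:
O + (4, 16) = (4, 16) (identity).

(4, 16)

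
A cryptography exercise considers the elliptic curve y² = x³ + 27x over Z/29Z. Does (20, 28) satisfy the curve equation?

y² = 28² ≡ 1; x³ + 27x + 0 = 8540 ≡ 14 (mod 29). 1 ≠ 14.

no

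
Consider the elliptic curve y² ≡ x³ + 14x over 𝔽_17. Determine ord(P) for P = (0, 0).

2

2P: (0, 0) + (0, 0): same x and y₁ ≡ -y₂, so the sum is 𝒪.
2P = 𝒪, so the order is 2.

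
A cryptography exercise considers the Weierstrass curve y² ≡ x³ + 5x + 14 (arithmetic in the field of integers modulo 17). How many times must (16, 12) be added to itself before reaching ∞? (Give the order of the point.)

7

2P: tangent at (16, 12): λ = (3·16² + 5)/(2·12) ≡ 8/7. 7⁻¹ ≡ 5 (mod 17), so λ ≡ 8·5 ≡ 6.
  x = λ² - 16 - 16 = 36 - 32 ≡ 4; y = λ·(16 - 4) - 12 ≡ 9. → (4, 9)
3P: (4, 9) + (16, 12). λ = (12 - 9)/(16 - 4) ≡ 3/12 mod 17. 12⁻¹ ≡ 10 (mod 17) since 12·10 = 120 ≡ 1, so λ ≡ 13.
  x = λ² - 4 - 16 = 169 - 20 ≡ 13; y = λ·(4 - 13) - 9 ≡ 10. → (13, 10)
4P: (13, 10) + (16, 12). λ = (12 - 10)/(16 - 13) ≡ 2/3 mod 17. 3⁻¹ ≡ 6 (mod 17) since 3·6 = 18 ≡ 1, so λ ≡ 12.
  x = λ² - 13 - 16 = 144 - 29 ≡ 13; y = λ·(13 - 13) - 10 ≡ 7. → (13, 7)
5P: (13, 7) + (16, 12). λ = (12 - 7)/(16 - 13) ≡ 5/3 mod 17. 3⁻¹ ≡ 6 (mod 17), so λ ≡ 13.
  x = λ² - 13 - 16 = 169 - 29 ≡ 4; y = λ·(13 - 4) - 7 ≡ 8. → (4, 8)
6P: (4, 8) + (16, 12). λ = (12 - 8)/(16 - 4) ≡ 4/12 mod 17. 12⁻¹ ≡ 10 (mod 17) since 12·10 = 120 ≡ 1, so λ ≡ 6.
  x = λ² - 4 - 16 = 36 - 20 ≡ 16; y = λ·(4 - 16) - 8 ≡ 5. → (16, 5)
7P: (16, 5) + (16, 12): same x and y₁ ≡ -y₂, so the sum is ∞.
7P = ∞, so the order is 7.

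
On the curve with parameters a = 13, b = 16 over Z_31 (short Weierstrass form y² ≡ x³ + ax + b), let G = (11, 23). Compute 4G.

Repeated addition: build up to 4G.
2G: tangent at (11, 23): λ = (3·11² + 13)/(2·23) ≡ 4/15. 15⁻¹ ≡ 29 (mod 31) since 15·29 = 435 ≡ 1, so λ ≡ 4·29 ≡ 23.
  x = λ² - 11 - 11 = 529 - 22 ≡ 11; y = λ·(11 - 11) - 23 ≡ 8. → (11, 8)
3G: (11, 8) + (11, 23): same x and y₁ ≡ -y₂, so the sum is the point at infinity.
4G: the point at infinity + (11, 23) = (11, 23) (identity).

(11, 23)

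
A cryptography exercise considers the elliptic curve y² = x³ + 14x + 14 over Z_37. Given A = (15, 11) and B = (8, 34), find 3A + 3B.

(24, 15)

First 3A:
Repeated addition: build up to 3A.
2A: tangent at (15, 11): λ = (3·15² + 14)/(2·11) ≡ 23/22. 22⁻¹ ≡ 32 (mod 37), so λ ≡ 23·32 ≡ 33.
  x = λ² - 15 - 15 = 1089 - 30 ≡ 23; y = λ·(15 - 23) - 11 ≡ 21. → (23, 21)
3A: (23, 21) + (15, 11). λ = (11 - 21)/(15 - 23) ≡ 27/29 mod 37. 29⁻¹ ≡ 23 (mod 37), so λ ≡ 29.
  x = λ² - 23 - 15 = 841 - 38 ≡ 26; y = λ·(23 - 26) - 21 ≡ 3. → (26, 3)
3A = (26, 3).
Next 3B:
Repeated addition: build up to 3B.
2B: tangent at (8, 34): λ = (3·8² + 14)/(2·34) ≡ 21/31. 31⁻¹ ≡ 6 (mod 37), so λ ≡ 21·6 ≡ 15.
  x = λ² - 8 - 8 = 225 - 16 ≡ 24; y = λ·(8 - 24) - 34 ≡ 22. → (24, 22)
3B: (24, 22) + (8, 34). λ = (34 - 22)/(8 - 24) ≡ 12/21 mod 37. 21⁻¹ ≡ 30 (mod 37), so λ ≡ 27.
  x = λ² - 24 - 8 = 729 - 32 ≡ 31; y = λ·(24 - 31) - 22 ≡ 11. → (31, 11)
3B = (31, 11).
Finally 3A + 3B:
(26, 3) + (31, 11). λ = (11 - 3)/(31 - 26) ≡ 8/5 mod 37. 5⁻¹ ≡ 15 (mod 37), so λ ≡ 9.
  x = λ² - 26 - 31 = 81 - 57 ≡ 24; y = λ·(26 - 24) - 3 ≡ 15. → (24, 15)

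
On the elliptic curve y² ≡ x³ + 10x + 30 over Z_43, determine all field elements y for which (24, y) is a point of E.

none

x³ + 10x + 30 = 14094 ≡ 33 (mod 43).
33 is a non-residue mod 43; no y exists.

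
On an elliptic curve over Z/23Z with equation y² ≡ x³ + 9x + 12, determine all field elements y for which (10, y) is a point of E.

none

x³ + 9x + 12 = 1102 ≡ 21 (mod 23).
21 is a non-residue mod 23; no y exists.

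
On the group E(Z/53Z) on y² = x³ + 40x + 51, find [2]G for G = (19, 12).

tangent at (19, 12): λ = (3·19² + 40)/(2·12) ≡ 10/24. 24⁻¹ ≡ 42 (mod 53), so λ ≡ 10·42 ≡ 49.
  x = λ² - 19 - 19 = 2401 - 38 ≡ 31; y = λ·(19 - 31) - 12 ≡ 36. → (31, 36)

(31, 36)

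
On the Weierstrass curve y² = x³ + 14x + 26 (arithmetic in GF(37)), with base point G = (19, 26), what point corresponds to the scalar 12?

Double-and-add on 12 = (1100)₂. Start with G = (19, 26) for the leading 1-bit.
double: tangent at (19, 26): λ = (3·19² + 14)/(2·26) ≡ 24/15. 15⁻¹ ≡ 5 (mod 37) since 15·5 = 75 ≡ 1, so λ ≡ 24·5 ≡ 9.
  x = λ² - 19 - 19 = 81 - 38 ≡ 6; y = λ·(19 - 6) - 26 ≡ 17. → (6, 17)
add G: (6, 17) + (19, 26). λ = (26 - 17)/(19 - 6) ≡ 9/13 mod 37. 13⁻¹ ≡ 20 (mod 37), so λ ≡ 32.
  x = λ² - 6 - 19 = 1024 - 25 ≡ 0; y = λ·(6 - 0) - 17 ≡ 27. → (0, 27)
double: tangent at (0, 27): λ = (3·0² + 14)/(2·27) ≡ 14/17. 17⁻¹ ≡ 24 (mod 37) since 17·24 = 408 ≡ 1, so λ ≡ 14·24 ≡ 3.
  x = λ² - 0 - 0 = 9 - 0 ≡ 9; y = λ·(0 - 9) - 27 ≡ 20. → (9, 20)
double: tangent at (9, 20): λ = (3·9² + 14)/(2·20) ≡ 35/3. 3⁻¹ ≡ 25 (mod 37) since 3·25 = 75 ≡ 1, so λ ≡ 35·25 ≡ 24.
  x = λ² - 9 - 9 = 576 - 18 ≡ 3; y = λ·(9 - 3) - 20 ≡ 13. → (3, 13)

(3, 13)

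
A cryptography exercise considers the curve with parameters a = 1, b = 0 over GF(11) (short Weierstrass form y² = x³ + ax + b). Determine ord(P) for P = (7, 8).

2P: tangent at (7, 8): λ = (3·7² + 1)/(2·8) ≡ 5/5. 5⁻¹ ≡ 9 (mod 11), so λ ≡ 5·9 ≡ 1.
  x = λ² - 7 - 7 = 1 - 14 ≡ 9; y = λ·(7 - 9) - 8 ≡ 1. → (9, 1)
3P: (9, 1) + (7, 8). λ = (8 - 1)/(7 - 9) ≡ 7/9 mod 11. 9⁻¹ ≡ 5 (mod 11), so λ ≡ 2.
  x = λ² - 9 - 7 = 4 - 16 ≡ 10; y = λ·(9 - 10) - 1 ≡ 8. → (10, 8)
4P: (10, 8) + (7, 8). λ = (8 - 8)/(7 - 10) ≡ 0/8 mod 11. 8⁻¹ ≡ 7 (mod 11), so λ ≡ 0.
  x = λ² - 10 - 7 = 0 - 17 ≡ 5; y = λ·(10 - 5) - 8 ≡ 3. → (5, 3)
5P: (5, 3) + (7, 8). λ = (8 - 3)/(7 - 5) ≡ 5/2 mod 11. 2⁻¹ ≡ 6 (mod 11) since 2·6 = 12 ≡ 1, so λ ≡ 8.
  x = λ² - 5 - 7 = 64 - 12 ≡ 8; y = λ·(5 - 8) - 3 ≡ 6. → (8, 6)
6P: (8, 6) + (7, 8). λ = (8 - 6)/(7 - 8) ≡ 2/10 mod 11. 10⁻¹ ≡ 10 (mod 11), so λ ≡ 9.
  x = λ² - 8 - 7 = 81 - 15 ≡ 0; y = λ·(8 - 0) - 6 ≡ 0. → (0, 0)
7P: (0, 0) + (7, 8). λ = (8 - 0)/(7 - 0) ≡ 8/7 mod 11. 7⁻¹ ≡ 8 (mod 11) since 7·8 = 56 ≡ 1, so λ ≡ 9.
  x = λ² - 0 - 7 = 81 - 7 ≡ 8; y = λ·(0 - 8) - 0 ≡ 5. → (8, 5)
8P: (8, 5) + (7, 8). λ = (8 - 5)/(7 - 8) ≡ 3/10 mod 11. 10⁻¹ ≡ 10 (mod 11), so λ ≡ 8.
  x = λ² - 8 - 7 = 64 - 15 ≡ 5; y = λ·(8 - 5) - 5 ≡ 8. → (5, 8)
9P: (5, 8) + (7, 8). λ = (8 - 8)/(7 - 5) ≡ 0/2 mod 11. 2⁻¹ ≡ 6 (mod 11), so λ ≡ 0.
  x = λ² - 5 - 7 = 0 - 12 ≡ 10; y = λ·(5 - 10) - 8 ≡ 3. → (10, 3)
10P: (10, 3) + (7, 8). λ = (8 - 3)/(7 - 10) ≡ 5/8 mod 11. 8⁻¹ ≡ 7 (mod 11), so λ ≡ 2.
  x = λ² - 10 - 7 = 4 - 17 ≡ 9; y = λ·(10 - 9) - 3 ≡ 10. → (9, 10)
11P: (9, 10) + (7, 8). λ = (8 - 10)/(7 - 9) ≡ 9/9 mod 11. 9⁻¹ ≡ 5 (mod 11), so λ ≡ 1.
  x = λ² - 9 - 7 = 1 - 16 ≡ 7; y = λ·(9 - 7) - 10 ≡ 3. → (7, 3)
12P: (7, 3) + (7, 8): same x and y₁ ≡ -y₂, so the sum is ∞.
12P = ∞, so the order is 12.

12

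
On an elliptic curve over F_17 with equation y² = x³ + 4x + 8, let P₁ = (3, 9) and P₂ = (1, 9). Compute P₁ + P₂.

(3, 9) + (1, 9). λ = (9 - 9)/(1 - 3) ≡ 0/15 mod 17. 15⁻¹ ≡ 8 (mod 17), so λ ≡ 0.
  x = λ² - 3 - 1 = 0 - 4 ≡ 13; y = λ·(3 - 13) - 9 ≡ 8. → (13, 8)

(13, 8)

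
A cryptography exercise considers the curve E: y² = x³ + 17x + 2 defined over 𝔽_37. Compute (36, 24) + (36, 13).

O

The two points share x = 36 and their y-coordinates satisfy 24 + 13 ≡ 0 (mod 37), so they are inverses. Their sum is O.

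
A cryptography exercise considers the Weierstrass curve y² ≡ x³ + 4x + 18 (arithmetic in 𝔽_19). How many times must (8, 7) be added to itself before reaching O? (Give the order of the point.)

2P: tangent at (8, 7): λ = (3·8² + 4)/(2·7) ≡ 6/14. 14⁻¹ ≡ 15 (mod 19), so λ ≡ 6·15 ≡ 14.
  x = λ² - 8 - 8 = 196 - 16 ≡ 9; y = λ·(8 - 9) - 7 ≡ 17. → (9, 17)
3P: (9, 17) + (8, 7). λ = (7 - 17)/(8 - 9) ≡ 9/18 mod 19. 18⁻¹ ≡ 18 (mod 19) since 18·18 = 324 ≡ 1, so λ ≡ 10.
  x = λ² - 9 - 8 = 100 - 17 ≡ 7; y = λ·(9 - 7) - 17 ≡ 3. → (7, 3)
4P: (7, 3) + (8, 7). λ = (7 - 3)/(8 - 7) ≡ 4/1 mod 19. 1⁻¹ ≡ 1 (mod 19) since 1·1 = 1 ≡ 1, so λ ≡ 4.
  x = λ² - 7 - 8 = 16 - 15 ≡ 1; y = λ·(7 - 1) - 3 ≡ 2. → (1, 2)
5P: (1, 2) + (8, 7). λ = (7 - 2)/(8 - 1) ≡ 5/7 mod 19. 7⁻¹ ≡ 11 (mod 19) since 7·11 = 77 ≡ 1, so λ ≡ 17.
  x = λ² - 1 - 8 = 289 - 9 ≡ 14; y = λ·(1 - 14) - 2 ≡ 5. → (14, 5)
6P: (14, 5) + (8, 7). λ = (7 - 5)/(8 - 14) ≡ 2/13 mod 19. 13⁻¹ ≡ 3 (mod 19), so λ ≡ 6.
  x = λ² - 14 - 8 = 36 - 22 ≡ 14; y = λ·(14 - 14) - 5 ≡ 14. → (14, 14)
7P: (14, 14) + (8, 7). λ = (7 - 14)/(8 - 14) ≡ 12/13 mod 19. 13⁻¹ ≡ 3 (mod 19) since 13·3 = 39 ≡ 1, so λ ≡ 17.
  x = λ² - 14 - 8 = 289 - 22 ≡ 1; y = λ·(14 - 1) - 14 ≡ 17. → (1, 17)
8P: (1, 17) + (8, 7). λ = (7 - 17)/(8 - 1) ≡ 9/7 mod 19. 7⁻¹ ≡ 11 (mod 19), so λ ≡ 4.
  x = λ² - 1 - 8 = 16 - 9 ≡ 7; y = λ·(1 - 7) - 17 ≡ 16. → (7, 16)
9P: (7, 16) + (8, 7). λ = (7 - 16)/(8 - 7) ≡ 10/1 mod 19. 1⁻¹ ≡ 1 (mod 19) since 1·1 = 1 ≡ 1, so λ ≡ 10.
  x = λ² - 7 - 8 = 100 - 15 ≡ 9; y = λ·(7 - 9) - 16 ≡ 2. → (9, 2)
10P: (9, 2) + (8, 7). λ = (7 - 2)/(8 - 9) ≡ 5/18 mod 19. 18⁻¹ ≡ 18 (mod 19), so λ ≡ 14.
  x = λ² - 9 - 8 = 196 - 17 ≡ 8; y = λ·(9 - 8) - 2 ≡ 12. → (8, 12)
11P: (8, 12) + (8, 7): same x and y₁ ≡ -y₂, so the sum is O.
11P = O, so the order is 11.

11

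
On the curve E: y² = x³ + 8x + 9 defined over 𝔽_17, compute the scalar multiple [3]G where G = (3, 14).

O

Repeated addition: build up to 3G.
2G: tangent at (3, 14): λ = (3·3² + 8)/(2·14) ≡ 1/11. 11⁻¹ ≡ 14 (mod 17) since 11·14 = 154 ≡ 1, so λ ≡ 1·14 ≡ 14.
  x = λ² - 3 - 3 = 196 - 6 ≡ 3; y = λ·(3 - 3) - 14 ≡ 3. → (3, 3)
3G: (3, 3) + (3, 14): same x and y₁ ≡ -y₂, so the sum is the point at infinity.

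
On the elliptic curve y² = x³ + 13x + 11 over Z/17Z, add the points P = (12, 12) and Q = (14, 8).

(12, 12) + (14, 8). λ = (8 - 12)/(14 - 12) ≡ 13/2 mod 17. 2⁻¹ ≡ 9 (mod 17) since 2·9 = 18 ≡ 1, so λ ≡ 15.
  x = λ² - 12 - 14 = 225 - 26 ≡ 12; y = λ·(12 - 12) - 12 ≡ 5. → (12, 5)

(12, 5)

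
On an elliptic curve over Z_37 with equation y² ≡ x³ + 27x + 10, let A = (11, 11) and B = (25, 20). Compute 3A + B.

First 3A:
Repeated addition: build up to 3A.
2A: tangent at (11, 11): λ = (3·11² + 27)/(2·11) ≡ 20/22. 22⁻¹ ≡ 32 (mod 37), so λ ≡ 20·32 ≡ 11.
  x = λ² - 11 - 11 = 121 - 22 ≡ 25; y = λ·(11 - 25) - 11 ≡ 20. → (25, 20)
3A: (25, 20) + (11, 11). λ = (11 - 20)/(11 - 25) ≡ 28/23 mod 37. 23⁻¹ ≡ 29 (mod 37) since 23·29 = 667 ≡ 1, so λ ≡ 35.
  x = λ² - 25 - 11 = 1225 - 36 ≡ 5; y = λ·(25 - 5) - 20 ≡ 14. → (5, 14)
3A = (5, 14).
Finally 3A + B:
(5, 14) + (25, 20). λ = (20 - 14)/(25 - 5) ≡ 6/20 mod 37. 20⁻¹ ≡ 13 (mod 37), so λ ≡ 4.
  x = λ² - 5 - 25 = 16 - 30 ≡ 23; y = λ·(5 - 23) - 14 ≡ 25. → (23, 25)

(23, 25)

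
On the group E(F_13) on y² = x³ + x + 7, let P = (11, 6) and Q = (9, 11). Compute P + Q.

(11, 6) + (9, 11). λ = (11 - 6)/(9 - 11) ≡ 5/11 mod 13. 11⁻¹ ≡ 6 (mod 13), so λ ≡ 4.
  x = λ² - 11 - 9 = 16 - 20 ≡ 9; y = λ·(11 - 9) - 6 ≡ 2. → (9, 2)

(9, 2)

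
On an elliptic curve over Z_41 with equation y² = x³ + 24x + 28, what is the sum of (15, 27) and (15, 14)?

O

The two points share x = 15 and their y-coordinates satisfy 27 + 14 ≡ 0 (mod 41), so they are inverses. Their sum is ∞.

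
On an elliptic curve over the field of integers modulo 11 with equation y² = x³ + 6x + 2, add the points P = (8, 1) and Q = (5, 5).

(8, 1) + (5, 5). λ = (5 - 1)/(5 - 8) ≡ 4/8 mod 11. 8⁻¹ ≡ 7 (mod 11) since 8·7 = 56 ≡ 1, so λ ≡ 6.
  x = λ² - 8 - 5 = 36 - 13 ≡ 1; y = λ·(8 - 1) - 1 ≡ 8. → (1, 8)

(1, 8)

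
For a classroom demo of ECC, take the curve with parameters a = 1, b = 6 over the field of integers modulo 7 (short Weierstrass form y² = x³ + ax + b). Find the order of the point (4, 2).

11

2P: tangent at (4, 2): λ = (3·4² + 1)/(2·2) ≡ 0/4. 4⁻¹ ≡ 2 (mod 7) since 4·2 = 8 ≡ 1, so λ ≡ 0·2 ≡ 0.
  x = λ² - 4 - 4 = 0 - 8 ≡ 6; y = λ·(4 - 6) - 2 ≡ 5. → (6, 5)
3P: (6, 5) + (4, 2). λ = (2 - 5)/(4 - 6) ≡ 4/5 mod 7. 5⁻¹ ≡ 3 (mod 7) since 5·3 = 15 ≡ 1, so λ ≡ 5.
  x = λ² - 6 - 4 = 25 - 10 ≡ 1; y = λ·(6 - 1) - 5 ≡ 6. → (1, 6)
4P: (1, 6) + (4, 2). λ = (2 - 6)/(4 - 1) ≡ 3/3 mod 7. 3⁻¹ ≡ 5 (mod 7), so λ ≡ 1.
  x = λ² - 1 - 4 = 1 - 5 ≡ 3; y = λ·(1 - 3) - 6 ≡ 6. → (3, 6)
5P: (3, 6) + (4, 2). λ = (2 - 6)/(4 - 3) ≡ 3/1 mod 7. 1⁻¹ ≡ 1 (mod 7), so λ ≡ 3.
  x = λ² - 3 - 4 = 9 - 7 ≡ 2; y = λ·(3 - 2) - 6 ≡ 4. → (2, 4)
6P: (2, 4) + (4, 2). λ = (2 - 4)/(4 - 2) ≡ 5/2 mod 7. 2⁻¹ ≡ 4 (mod 7), so λ ≡ 6.
  x = λ² - 2 - 4 = 36 - 6 ≡ 2; y = λ·(2 - 2) - 4 ≡ 3. → (2, 3)
7P: (2, 3) + (4, 2). λ = (2 - 3)/(4 - 2) ≡ 6/2 mod 7. 2⁻¹ ≡ 4 (mod 7) since 2·4 = 8 ≡ 1, so λ ≡ 3.
  x = λ² - 2 - 4 = 9 - 6 ≡ 3; y = λ·(2 - 3) - 3 ≡ 1. → (3, 1)
8P: (3, 1) + (4, 2). λ = (2 - 1)/(4 - 3) ≡ 1/1 mod 7. 1⁻¹ ≡ 1 (mod 7), so λ ≡ 1.
  x = λ² - 3 - 4 = 1 - 7 ≡ 1; y = λ·(3 - 1) - 1 ≡ 1. → (1, 1)
9P: (1, 1) + (4, 2). λ = (2 - 1)/(4 - 1) ≡ 1/3 mod 7. 3⁻¹ ≡ 5 (mod 7) since 3·5 = 15 ≡ 1, so λ ≡ 5.
  x = λ² - 1 - 4 = 25 - 5 ≡ 6; y = λ·(1 - 6) - 1 ≡ 2. → (6, 2)
10P: (6, 2) + (4, 2). λ = (2 - 2)/(4 - 6) ≡ 0/5 mod 7. 5⁻¹ ≡ 3 (mod 7), so λ ≡ 0.
  x = λ² - 6 - 4 = 0 - 10 ≡ 4; y = λ·(6 - 4) - 2 ≡ 5. → (4, 5)
11P: (4, 5) + (4, 2): same x and y₁ ≡ -y₂, so the sum is 𝒪.
11P = 𝒪, so the order is 11.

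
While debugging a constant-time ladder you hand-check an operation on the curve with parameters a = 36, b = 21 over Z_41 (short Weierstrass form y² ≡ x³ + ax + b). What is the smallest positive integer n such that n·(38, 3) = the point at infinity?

2P: tangent at (38, 3): λ = (3·38² + 36)/(2·3) ≡ 22/6. 6⁻¹ ≡ 7 (mod 41), so λ ≡ 22·7 ≡ 31.
  x = λ² - 38 - 38 = 961 - 76 ≡ 24; y = λ·(38 - 24) - 3 ≡ 21. → (24, 21)
3P: (24, 21) + (38, 3). λ = (3 - 21)/(38 - 24) ≡ 23/14 mod 41. 14⁻¹ ≡ 3 (mod 41), so λ ≡ 28.
  x = λ² - 24 - 38 = 784 - 62 ≡ 25; y = λ·(24 - 25) - 21 ≡ 33. → (25, 33)
4P: (25, 33) + (38, 3). λ = (3 - 33)/(38 - 25) ≡ 11/13 mod 41. 13⁻¹ ≡ 19 (mod 41), so λ ≡ 4.
  x = λ² - 25 - 38 = 16 - 63 ≡ 35; y = λ·(25 - 35) - 33 ≡ 9. → (35, 9)
5P: (35, 9) + (38, 3). λ = (3 - 9)/(38 - 35) ≡ 35/3 mod 41. 3⁻¹ ≡ 14 (mod 41) since 3·14 = 42 ≡ 1, so λ ≡ 39.
  x = λ² - 35 - 38 = 1521 - 73 ≡ 13; y = λ·(35 - 13) - 9 ≡ 29. → (13, 29)
6P: (13, 29) + (38, 3). λ = (3 - 29)/(38 - 13) ≡ 15/25 mod 41. 25⁻¹ ≡ 23 (mod 41) since 25·23 = 575 ≡ 1, so λ ≡ 17.
  x = λ² - 13 - 38 = 289 - 51 ≡ 33; y = λ·(13 - 33) - 29 ≡ 0. → (33, 0)
7P: (33, 0) + (38, 3). λ = (3 - 0)/(38 - 33) ≡ 3/5 mod 41. 5⁻¹ ≡ 33 (mod 41), so λ ≡ 17.
  x = λ² - 33 - 38 = 289 - 71 ≡ 13; y = λ·(33 - 13) - 0 ≡ 12. → (13, 12)
8P: (13, 12) + (38, 3). λ = (3 - 12)/(38 - 13) ≡ 32/25 mod 41. 25⁻¹ ≡ 23 (mod 41) since 25·23 = 575 ≡ 1, so λ ≡ 39.
  x = λ² - 13 - 38 = 1521 - 51 ≡ 35; y = λ·(13 - 35) - 12 ≡ 32. → (35, 32)
9P: (35, 32) + (38, 3). λ = (3 - 32)/(38 - 35) ≡ 12/3 mod 41. 3⁻¹ ≡ 14 (mod 41), so λ ≡ 4.
  x = λ² - 35 - 38 = 16 - 73 ≡ 25; y = λ·(35 - 25) - 32 ≡ 8. → (25, 8)
10P: (25, 8) + (38, 3). λ = (3 - 8)/(38 - 25) ≡ 36/13 mod 41. 13⁻¹ ≡ 19 (mod 41), so λ ≡ 28.
  x = λ² - 25 - 38 = 784 - 63 ≡ 24; y = λ·(25 - 24) - 8 ≡ 20. → (24, 20)
11P: (24, 20) + (38, 3). λ = (3 - 20)/(38 - 24) ≡ 24/14 mod 41. 14⁻¹ ≡ 3 (mod 41), so λ ≡ 31.
  x = λ² - 24 - 38 = 961 - 62 ≡ 38; y = λ·(24 - 38) - 20 ≡ 38. → (38, 38)
12P: (38, 38) + (38, 3): same x and y₁ ≡ -y₂, so the sum is the point at infinity.
12P = the point at infinity, so the order is 12.

12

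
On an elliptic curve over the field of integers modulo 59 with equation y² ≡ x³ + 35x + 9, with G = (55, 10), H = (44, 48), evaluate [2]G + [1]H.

First 2G:
Repeated addition: build up to 2G.
2G: tangent at (55, 10): λ = (3·55² + 35)/(2·10) ≡ 24/20. 20⁻¹ ≡ 3 (mod 59) since 20·3 = 60 ≡ 1, so λ ≡ 24·3 ≡ 13.
  x = λ² - 55 - 55 = 169 - 110 ≡ 0; y = λ·(55 - 0) - 10 ≡ 56. → (0, 56)
2G = (0, 56).
Finally 2G + H:
(0, 56) + (44, 48). λ = (48 - 56)/(44 - 0) ≡ 51/44 mod 59. 44⁻¹ ≡ 55 (mod 59), so λ ≡ 32.
  x = λ² - 0 - 44 = 1024 - 44 ≡ 36; y = λ·(0 - 36) - 56 ≡ 31. → (36, 31)

(36, 31)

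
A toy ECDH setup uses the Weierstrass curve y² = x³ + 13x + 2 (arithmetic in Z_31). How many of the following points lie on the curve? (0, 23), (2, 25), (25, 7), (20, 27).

4

(0, 23): 23² ≡ 2, rhs ≡ 2 → on.
(2, 25): 25² ≡ 5, rhs ≡ 5 → on.
(25, 7): 7² ≡ 18, rhs ≡ 18 → on.
(20, 27): 27² ≡ 16, rhs ≡ 16 → on.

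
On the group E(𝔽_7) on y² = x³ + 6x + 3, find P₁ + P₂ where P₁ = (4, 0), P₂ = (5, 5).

(4, 0) + (5, 5). λ = (5 - 0)/(5 - 4) ≡ 5/1 mod 7. 1⁻¹ ≡ 1 (mod 7), so λ ≡ 5.
  x = λ² - 4 - 5 = 25 - 9 ≡ 2; y = λ·(4 - 2) - 0 ≡ 3. → (2, 3)

(2, 3)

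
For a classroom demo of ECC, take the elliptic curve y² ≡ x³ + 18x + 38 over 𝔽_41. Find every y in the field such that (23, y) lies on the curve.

14, 27

x³ + 18x + 38 = 12619 ≡ 32 (mod 41).
Square roots of 32 mod 41: 14 and 27 (since 14² = 196 ≡ 32).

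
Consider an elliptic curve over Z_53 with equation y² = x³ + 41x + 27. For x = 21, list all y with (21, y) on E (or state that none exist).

none

x³ + 41x + 27 = 10149 ≡ 26 (mod 53).
26 is a non-residue mod 53; no y exists.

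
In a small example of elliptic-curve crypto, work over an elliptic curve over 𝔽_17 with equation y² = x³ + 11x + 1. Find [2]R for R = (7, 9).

tangent at (7, 9): λ = (3·7² + 11)/(2·9) ≡ 5/1. 1⁻¹ ≡ 1 (mod 17) since 1·1 = 1 ≡ 1, so λ ≡ 5·1 ≡ 5.
  x = λ² - 7 - 7 = 25 - 14 ≡ 11; y = λ·(7 - 11) - 9 ≡ 5. → (11, 5)

(11, 5)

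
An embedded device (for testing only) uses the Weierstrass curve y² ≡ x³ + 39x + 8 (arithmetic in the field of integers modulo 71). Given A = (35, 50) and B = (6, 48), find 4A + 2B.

First 4A:
Repeated addition: build up to 4A.
2A: tangent at (35, 50): λ = (3·35² + 39)/(2·50) ≡ 22/29. 29⁻¹ ≡ 49 (mod 71) since 29·49 = 1421 ≡ 1, so λ ≡ 22·49 ≡ 13.
  x = λ² - 35 - 35 = 169 - 70 ≡ 28; y = λ·(35 - 28) - 50 ≡ 41. → (28, 41)
3A: (28, 41) + (35, 50). λ = (50 - 41)/(35 - 28) ≡ 9/7 mod 71. 7⁻¹ ≡ 61 (mod 71), so λ ≡ 52.
  x = λ² - 28 - 35 = 2704 - 63 ≡ 14; y = λ·(28 - 14) - 41 ≡ 48. → (14, 48)
4A: (14, 48) + (35, 50). λ = (50 - 48)/(35 - 14) ≡ 2/21 mod 71. 21⁻¹ ≡ 44 (mod 71), so λ ≡ 17.
  x = λ² - 14 - 35 = 289 - 49 ≡ 27; y = λ·(14 - 27) - 48 ≡ 15. → (27, 15)
4A = (27, 15).
Next 2B:
Repeated addition: build up to 2B.
2B: tangent at (6, 48): λ = (3·6² + 39)/(2·48) ≡ 5/25. 25⁻¹ ≡ 54 (mod 71) since 25·54 = 1350 ≡ 1, so λ ≡ 5·54 ≡ 57.
  x = λ² - 6 - 6 = 3249 - 12 ≡ 42; y = λ·(6 - 42) - 48 ≡ 30. → (42, 30)
2B = (42, 30).
Finally 4A + 2B:
(27, 15) + (42, 30). λ = (30 - 15)/(42 - 27) ≡ 15/15 mod 71. 15⁻¹ ≡ 19 (mod 71) since 15·19 = 285 ≡ 1, so λ ≡ 1.
  x = λ² - 27 - 42 = 1 - 69 ≡ 3; y = λ·(27 - 3) - 15 ≡ 9. → (3, 9)

(3, 9)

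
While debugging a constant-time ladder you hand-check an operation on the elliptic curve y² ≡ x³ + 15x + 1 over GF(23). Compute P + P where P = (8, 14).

(7, 9)

tangent at (8, 14): λ = (3·8² + 15)/(2·14) ≡ 0/5. 5⁻¹ ≡ 14 (mod 23) since 5·14 = 70 ≡ 1, so λ ≡ 0·14 ≡ 0.
  x = λ² - 8 - 8 = 0 - 16 ≡ 7; y = λ·(8 - 7) - 14 ≡ 9. → (7, 9)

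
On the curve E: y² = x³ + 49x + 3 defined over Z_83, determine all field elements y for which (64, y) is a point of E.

none

x³ + 49x + 3 = 265283 ≡ 15 (mod 83).
15 is a non-residue mod 83; no y exists.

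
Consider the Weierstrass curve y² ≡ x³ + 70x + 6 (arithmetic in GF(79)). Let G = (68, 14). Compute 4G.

Repeated addition: build up to 4G.
2G: tangent at (68, 14): λ = (3·68² + 70)/(2·14) ≡ 38/28. 28⁻¹ ≡ 48 (mod 79), so λ ≡ 38·48 ≡ 7.
  x = λ² - 68 - 68 = 49 - 136 ≡ 71; y = λ·(68 - 71) - 14 ≡ 44. → (71, 44)
3G: (71, 44) + (68, 14). λ = (14 - 44)/(68 - 71) ≡ 49/76 mod 79. 76⁻¹ ≡ 26 (mod 79) since 76·26 = 1976 ≡ 1, so λ ≡ 10.
  x = λ² - 71 - 68 = 100 - 139 ≡ 40; y = λ·(71 - 40) - 44 ≡ 29. → (40, 29)
4G: (40, 29) + (68, 14). λ = (14 - 29)/(68 - 40) ≡ 64/28 mod 79. 28⁻¹ ≡ 48 (mod 79), so λ ≡ 70.
  x = λ² - 40 - 68 = 4900 - 108 ≡ 52; y = λ·(40 - 52) - 29 ≡ 0. → (52, 0)

(52, 0)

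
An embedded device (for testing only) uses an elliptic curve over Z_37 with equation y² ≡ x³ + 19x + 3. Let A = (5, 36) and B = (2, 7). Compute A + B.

(33, 14)

(5, 36) + (2, 7). λ = (7 - 36)/(2 - 5) ≡ 8/34 mod 37. 34⁻¹ ≡ 12 (mod 37), so λ ≡ 22.
  x = λ² - 5 - 2 = 484 - 7 ≡ 33; y = λ·(5 - 33) - 36 ≡ 14. → (33, 14)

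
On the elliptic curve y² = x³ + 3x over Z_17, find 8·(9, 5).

Write P = (9, 5).
Repeated addition: build up to 8P.
2P: tangent at (9, 5): λ = (3·9² + 3)/(2·5) ≡ 8/10. 10⁻¹ ≡ 12 (mod 17) since 10·12 = 120 ≡ 1, so λ ≡ 8·12 ≡ 11.
  x = λ² - 9 - 9 = 121 - 18 ≡ 1; y = λ·(9 - 1) - 5 ≡ 15. → (1, 15)
3P: (1, 15) + (9, 5). λ = (5 - 15)/(9 - 1) ≡ 7/8 mod 17. 8⁻¹ ≡ 15 (mod 17), so λ ≡ 3.
  x = λ² - 1 - 9 = 9 - 10 ≡ 16; y = λ·(1 - 16) - 15 ≡ 8. → (16, 8)
4P: (16, 8) + (9, 5). λ = (5 - 8)/(9 - 16) ≡ 14/10 mod 17. 10⁻¹ ≡ 12 (mod 17) since 10·12 = 120 ≡ 1, so λ ≡ 15.
  x = λ² - 16 - 9 = 225 - 25 ≡ 13; y = λ·(16 - 13) - 8 ≡ 3. → (13, 3)
5P: (13, 3) + (9, 5). λ = (5 - 3)/(9 - 13) ≡ 2/13 mod 17. 13⁻¹ ≡ 4 (mod 17), so λ ≡ 8.
  x = λ² - 13 - 9 = 64 - 22 ≡ 8; y = λ·(13 - 8) - 3 ≡ 3. → (8, 3)
6P: (8, 3) + (9, 5). λ = (5 - 3)/(9 - 8) ≡ 2/1 mod 17. 1⁻¹ ≡ 1 (mod 17), so λ ≡ 2.
  x = λ² - 8 - 9 = 4 - 17 ≡ 4; y = λ·(8 - 4) - 3 ≡ 5. → (4, 5)
7P: (4, 5) + (9, 5). λ = (5 - 5)/(9 - 4) ≡ 0/5 mod 17. 5⁻¹ ≡ 7 (mod 17) since 5·7 = 35 ≡ 1, so λ ≡ 0.
  x = λ² - 4 - 9 = 0 - 13 ≡ 4; y = λ·(4 - 4) - 5 ≡ 12. → (4, 12)
8P: (4, 12) + (9, 5). λ = (5 - 12)/(9 - 4) ≡ 10/5 mod 17. 5⁻¹ ≡ 7 (mod 17), so λ ≡ 2.
  x = λ² - 4 - 9 = 4 - 13 ≡ 8; y = λ·(4 - 8) - 12 ≡ 14. → (8, 14)

(8, 14)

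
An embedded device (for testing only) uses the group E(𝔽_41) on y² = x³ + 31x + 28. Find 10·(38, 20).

(6, 26)

Write Q = (38, 20).
Double-and-add on 10 = (1010)₂. Start with Q = (38, 20) for the leading 1-bit.
double: tangent at (38, 20): λ = (3·38² + 31)/(2·20) ≡ 17/40. 40⁻¹ ≡ 40 (mod 41) since 40·40 = 1600 ≡ 1, so λ ≡ 17·40 ≡ 24.
  x = λ² - 38 - 38 = 576 - 76 ≡ 8; y = λ·(38 - 8) - 20 ≡ 3. → (8, 3)
double: tangent at (8, 3): λ = (3·8² + 31)/(2·3) ≡ 18/6. 6⁻¹ ≡ 7 (mod 41) since 6·7 = 42 ≡ 1, so λ ≡ 18·7 ≡ 3.
  x = λ² - 8 - 8 = 9 - 16 ≡ 34; y = λ·(8 - 34) - 3 ≡ 1. → (34, 1)
add Q: (34, 1) + (38, 20). λ = (20 - 1)/(38 - 34) ≡ 19/4 mod 41. 4⁻¹ ≡ 31 (mod 41) since 4·31 = 124 ≡ 1, so λ ≡ 15.
  x = λ² - 34 - 38 = 225 - 72 ≡ 30; y = λ·(34 - 30) - 1 ≡ 18. → (30, 18)
double: tangent at (30, 18): λ = (3·30² + 31)/(2·18) ≡ 25/36. 36⁻¹ ≡ 8 (mod 41) since 36·8 = 288 ≡ 1, so λ ≡ 25·8 ≡ 36.
  x = λ² - 30 - 30 = 1296 - 60 ≡ 6; y = λ·(30 - 6) - 18 ≡ 26. → (6, 26)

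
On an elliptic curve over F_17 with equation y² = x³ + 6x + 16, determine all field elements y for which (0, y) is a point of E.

x³ + 6x + 16 = 16 ≡ 16 (mod 17).
Square roots of 16 mod 17: 4 and 13 (since 4² = 16 ≡ 16).

4, 13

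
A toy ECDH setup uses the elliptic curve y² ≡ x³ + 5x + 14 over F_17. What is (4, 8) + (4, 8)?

tangent at (4, 8): λ = (3·4² + 5)/(2·8) ≡ 2/16. 16⁻¹ ≡ 16 (mod 17), so λ ≡ 2·16 ≡ 15.
  x = λ² - 4 - 4 = 225 - 8 ≡ 13; y = λ·(4 - 13) - 8 ≡ 10. → (13, 10)

(13, 10)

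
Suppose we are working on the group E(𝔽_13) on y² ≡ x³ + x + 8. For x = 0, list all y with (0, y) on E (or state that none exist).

x³ + 1x + 8 = 8 ≡ 8 (mod 13).
8 is a non-residue mod 13; no y exists.

none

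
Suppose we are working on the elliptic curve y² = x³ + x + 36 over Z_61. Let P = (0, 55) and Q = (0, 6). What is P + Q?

O

The two points share x = 0 and their y-coordinates satisfy 55 + 6 ≡ 0 (mod 61), so they are inverses. Their sum is O.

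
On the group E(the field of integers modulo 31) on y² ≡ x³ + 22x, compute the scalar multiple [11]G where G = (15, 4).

(6, 21)

Double-and-add on 11 = (1011)₂. Start with G = (15, 4) for the leading 1-bit.
double: tangent at (15, 4): λ = (3·15² + 22)/(2·4) ≡ 15/8. 8⁻¹ ≡ 4 (mod 31), so λ ≡ 15·4 ≡ 29.
  x = λ² - 15 - 15 = 841 - 30 ≡ 5; y = λ·(15 - 5) - 4 ≡ 7. → (5, 7)
double: tangent at (5, 7): λ = (3·5² + 22)/(2·7) ≡ 4/14. 14⁻¹ ≡ 20 (mod 31) since 14·20 = 280 ≡ 1, so λ ≡ 4·20 ≡ 18.
  x = λ² - 5 - 5 = 324 - 10 ≡ 4; y = λ·(5 - 4) - 7 ≡ 11. → (4, 11)
add G: (4, 11) + (15, 4). λ = (4 - 11)/(15 - 4) ≡ 24/11 mod 31. 11⁻¹ ≡ 17 (mod 31) since 11·17 = 187 ≡ 1, so λ ≡ 5.
  x = λ² - 4 - 15 = 25 - 19 ≡ 6; y = λ·(4 - 6) - 11 ≡ 10. → (6, 10)
double: tangent at (6, 10): λ = (3·6² + 22)/(2·10) ≡ 6/20. 20⁻¹ ≡ 14 (mod 31) since 20·14 = 280 ≡ 1, so λ ≡ 6·14 ≡ 22.
  x = λ² - 6 - 6 = 484 - 12 ≡ 7; y = λ·(6 - 7) - 10 ≡ 30. → (7, 30)
add G: (7, 30) + (15, 4). λ = (4 - 30)/(15 - 7) ≡ 5/8 mod 31. 8⁻¹ ≡ 4 (mod 31), so λ ≡ 20.
  x = λ² - 7 - 15 = 400 - 22 ≡ 6; y = λ·(7 - 6) - 30 ≡ 21. → (6, 21)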